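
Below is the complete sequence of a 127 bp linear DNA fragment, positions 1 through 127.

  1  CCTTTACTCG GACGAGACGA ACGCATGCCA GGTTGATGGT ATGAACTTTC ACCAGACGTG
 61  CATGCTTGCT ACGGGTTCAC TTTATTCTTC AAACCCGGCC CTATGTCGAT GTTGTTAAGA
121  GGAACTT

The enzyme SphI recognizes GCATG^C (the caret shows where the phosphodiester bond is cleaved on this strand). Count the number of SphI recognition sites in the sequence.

GCATGC occurs starting at positions 23, 60.
SphI cuts at 2 sites.

2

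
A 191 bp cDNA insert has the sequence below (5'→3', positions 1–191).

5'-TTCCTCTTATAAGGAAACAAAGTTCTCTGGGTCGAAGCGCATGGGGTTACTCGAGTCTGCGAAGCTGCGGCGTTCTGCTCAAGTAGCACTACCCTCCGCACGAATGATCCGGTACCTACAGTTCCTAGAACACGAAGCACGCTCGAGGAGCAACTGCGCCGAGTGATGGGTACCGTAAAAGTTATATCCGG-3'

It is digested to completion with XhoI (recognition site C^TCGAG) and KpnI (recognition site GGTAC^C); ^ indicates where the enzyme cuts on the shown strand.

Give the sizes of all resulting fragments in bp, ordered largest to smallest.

65, 50, 31, 27, 18 bp

XhoI sites (CTCGAG) start at positions 50, 142.
XhoI cuts after the first base of each site, so after positions 50, 142.
KpnI sites (GGTACC) start at positions 111, 169.
KpnI cuts after base 5 of each site (before the last base), so after positions 115, 173.
Combined cut positions: 50, 115, 142, 173.
Linear molecule, 4 cuts → 5 fragments:
  1–50 → 50 bp
  51–115 → 65 bp
  116–142 → 27 bp
  143–173 → 31 bp
  174–191 → 18 bp
Sorted largest to smallest: 65, 50, 31, 27, 18 bp.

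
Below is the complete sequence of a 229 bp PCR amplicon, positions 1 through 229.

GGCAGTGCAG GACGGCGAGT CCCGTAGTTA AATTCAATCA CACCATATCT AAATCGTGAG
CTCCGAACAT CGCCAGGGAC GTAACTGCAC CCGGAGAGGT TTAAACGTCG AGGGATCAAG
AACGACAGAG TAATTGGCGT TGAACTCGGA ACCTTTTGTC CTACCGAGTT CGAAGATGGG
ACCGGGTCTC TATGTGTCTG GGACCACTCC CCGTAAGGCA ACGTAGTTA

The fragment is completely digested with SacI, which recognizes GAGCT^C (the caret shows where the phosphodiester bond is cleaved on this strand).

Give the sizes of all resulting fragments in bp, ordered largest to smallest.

The SacI site (GAGCTC) starts at position 58.
SacI cuts after base 5 of each site (before the last base), so after position 62.
Linear molecule, 1 cut → 2 fragments:
  1–62 → 62 bp
  63–229 → 167 bp
Sorted largest to smallest: 167, 62 bp.

167, 62 bp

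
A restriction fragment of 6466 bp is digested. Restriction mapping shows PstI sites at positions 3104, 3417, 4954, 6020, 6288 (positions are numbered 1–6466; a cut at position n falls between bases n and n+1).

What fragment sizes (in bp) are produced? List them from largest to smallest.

3104, 1537, 1066, 313, 268, 178 bp

Linear molecule, 5 cuts → 6 fragments:
  3104 − 0 = 3104 bp
  3417 − 3104 = 313 bp
  4954 − 3417 = 1537 bp
  6020 − 4954 = 1066 bp
  6288 − 6020 = 268 bp
  6466 − 6288 = 178 bp
Sorted largest to smallest: 3104, 1537, 1066, 313, 268, 178 bp.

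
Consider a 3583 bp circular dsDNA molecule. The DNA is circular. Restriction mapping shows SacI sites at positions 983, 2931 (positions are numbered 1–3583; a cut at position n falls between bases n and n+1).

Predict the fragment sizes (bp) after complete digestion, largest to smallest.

1948, 1635 bp

Circular molecule, 2 cuts → 2 fragments:
  2931 − 983 = 1948 bp
  wrap: 3583 − 2931 + 983 = 1635 bp
Sorted largest to smallest: 1948, 1635 bp.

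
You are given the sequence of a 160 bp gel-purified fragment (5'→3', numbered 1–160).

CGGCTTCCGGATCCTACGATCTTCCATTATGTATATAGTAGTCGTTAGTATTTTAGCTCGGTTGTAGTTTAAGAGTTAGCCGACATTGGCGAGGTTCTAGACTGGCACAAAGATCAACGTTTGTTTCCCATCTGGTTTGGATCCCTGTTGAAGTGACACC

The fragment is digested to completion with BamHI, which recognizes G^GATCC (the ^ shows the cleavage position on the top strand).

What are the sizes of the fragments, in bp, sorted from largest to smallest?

BamHI sites (GGATCC) start at positions 9, 139.
BamHI cuts after the first base of each site, so after positions 9, 139.
Linear molecule, 2 cuts → 3 fragments:
  1–9 → 9 bp
  10–139 → 130 bp
  140–160 → 21 bp
Sorted largest to smallest: 130, 21, 9 bp.

130, 21, 9 bp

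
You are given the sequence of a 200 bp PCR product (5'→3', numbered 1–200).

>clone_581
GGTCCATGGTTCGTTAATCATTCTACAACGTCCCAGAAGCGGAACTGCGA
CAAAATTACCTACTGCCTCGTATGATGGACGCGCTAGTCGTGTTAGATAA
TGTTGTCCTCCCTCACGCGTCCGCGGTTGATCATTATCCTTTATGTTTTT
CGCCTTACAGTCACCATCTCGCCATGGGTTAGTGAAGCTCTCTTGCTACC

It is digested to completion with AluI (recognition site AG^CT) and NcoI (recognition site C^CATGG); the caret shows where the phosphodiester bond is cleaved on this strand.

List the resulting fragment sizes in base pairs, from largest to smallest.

168, 15, 13, 4 bp

The AluI site (AGCT) starts at position 186.
AluI cuts after base 2 of each site, so after position 187.
NcoI sites (CCATGG) start at positions 4, 172.
NcoI cuts after the first base of each site, so after positions 4, 172.
Combined cut positions: 4, 172, 187.
Linear molecule, 3 cuts → 4 fragments:
  1–4 → 4 bp
  5–172 → 168 bp
  173–187 → 15 bp
  188–200 → 13 bp
Sorted largest to smallest: 168, 15, 13, 4 bp.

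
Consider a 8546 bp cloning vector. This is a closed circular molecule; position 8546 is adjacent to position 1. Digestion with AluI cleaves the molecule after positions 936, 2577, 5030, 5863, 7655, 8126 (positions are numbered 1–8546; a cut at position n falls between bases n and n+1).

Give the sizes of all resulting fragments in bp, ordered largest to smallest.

2453, 1792, 1641, 1356, 833, 471 bp

Circular molecule, 6 cuts → 6 fragments:
  2577 − 936 = 1641 bp
  5030 − 2577 = 2453 bp
  5863 − 5030 = 833 bp
  7655 − 5863 = 1792 bp
  8126 − 7655 = 471 bp
  wrap: 8546 − 8126 + 936 = 1356 bp
Sorted largest to smallest: 2453, 1792, 1641, 1356, 833, 471 bp.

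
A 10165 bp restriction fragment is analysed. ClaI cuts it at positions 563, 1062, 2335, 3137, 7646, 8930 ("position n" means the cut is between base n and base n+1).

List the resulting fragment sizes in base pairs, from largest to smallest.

Linear molecule, 6 cuts → 7 fragments:
  563 − 0 = 563 bp
  1062 − 563 = 499 bp
  2335 − 1062 = 1273 bp
  3137 − 2335 = 802 bp
  7646 − 3137 = 4509 bp
  8930 − 7646 = 1284 bp
  10165 − 8930 = 1235 bp
Sorted largest to smallest: 4509, 1284, 1273, 1235, 802, 563, 499 bp.

4509, 1284, 1273, 1235, 802, 563, 499 bp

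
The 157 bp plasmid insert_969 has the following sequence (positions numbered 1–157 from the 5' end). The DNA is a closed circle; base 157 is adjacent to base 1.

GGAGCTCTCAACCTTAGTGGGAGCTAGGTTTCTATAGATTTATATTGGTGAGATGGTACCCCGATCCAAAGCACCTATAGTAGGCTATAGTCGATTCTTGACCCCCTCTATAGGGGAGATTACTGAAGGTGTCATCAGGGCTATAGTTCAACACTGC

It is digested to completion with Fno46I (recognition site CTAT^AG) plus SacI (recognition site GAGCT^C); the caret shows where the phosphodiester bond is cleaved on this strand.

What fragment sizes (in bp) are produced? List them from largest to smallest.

43, 33, 29, 23, 19, 10 bp

Fno46I sites (CTATAG) start at positions 32, 75, 85, 108, 141.
Fno46I cuts after base 4 of each site, so after positions 35, 78, 88, 111, 144.
The SacI site (GAGCTC) starts at position 2.
SacI cuts after base 5 of each site (before the last base), so after position 6.
Combined cut positions: 6, 35, 78, 88, 111, 144.
Circular molecule, 6 cuts → 6 fragments:
  7–35 → 29 bp
  36–78 → 43 bp
  79–88 → 10 bp
  89–111 → 23 bp
  112–144 → 33 bp
  145–157 then 1–6 → 13 + 6 = 19 bp
Sorted largest to smallest: 43, 33, 29, 23, 19, 10 bp.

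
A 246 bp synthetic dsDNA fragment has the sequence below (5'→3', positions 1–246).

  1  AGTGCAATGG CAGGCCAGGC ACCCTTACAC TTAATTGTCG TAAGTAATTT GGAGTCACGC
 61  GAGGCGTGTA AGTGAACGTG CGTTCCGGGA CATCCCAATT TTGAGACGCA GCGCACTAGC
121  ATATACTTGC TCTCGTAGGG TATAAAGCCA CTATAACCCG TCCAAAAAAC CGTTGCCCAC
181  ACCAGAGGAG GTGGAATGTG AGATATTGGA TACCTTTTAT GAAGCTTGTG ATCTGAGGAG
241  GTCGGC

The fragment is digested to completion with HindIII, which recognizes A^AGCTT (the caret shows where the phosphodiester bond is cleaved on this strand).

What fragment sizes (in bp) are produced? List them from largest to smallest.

The HindIII site (AAGCTT) starts at position 222.
HindIII cuts after the first base of each site, so after position 222.
Linear molecule, 1 cut → 2 fragments:
  1–222 → 222 bp
  223–246 → 24 bp
Sorted largest to smallest: 222, 24 bp.

222, 24 bp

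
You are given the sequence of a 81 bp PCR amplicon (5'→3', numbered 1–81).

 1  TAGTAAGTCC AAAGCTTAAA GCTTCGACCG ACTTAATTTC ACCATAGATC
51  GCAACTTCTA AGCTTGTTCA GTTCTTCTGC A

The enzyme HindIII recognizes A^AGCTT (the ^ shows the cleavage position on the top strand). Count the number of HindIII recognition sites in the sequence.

3

AAGCTT occurs starting at positions 12, 19, 60.
HindIII cuts at 3 sites.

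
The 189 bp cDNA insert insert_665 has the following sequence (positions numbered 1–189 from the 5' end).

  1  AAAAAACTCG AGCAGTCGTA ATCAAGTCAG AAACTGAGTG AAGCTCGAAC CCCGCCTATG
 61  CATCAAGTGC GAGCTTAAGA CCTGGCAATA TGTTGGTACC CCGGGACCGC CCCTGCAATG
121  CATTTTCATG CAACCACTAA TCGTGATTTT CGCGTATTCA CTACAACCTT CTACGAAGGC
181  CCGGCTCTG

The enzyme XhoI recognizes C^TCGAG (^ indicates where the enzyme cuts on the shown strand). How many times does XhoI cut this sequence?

1

CTCGAG occurs starting at position 7.
XhoI cuts at 1 site.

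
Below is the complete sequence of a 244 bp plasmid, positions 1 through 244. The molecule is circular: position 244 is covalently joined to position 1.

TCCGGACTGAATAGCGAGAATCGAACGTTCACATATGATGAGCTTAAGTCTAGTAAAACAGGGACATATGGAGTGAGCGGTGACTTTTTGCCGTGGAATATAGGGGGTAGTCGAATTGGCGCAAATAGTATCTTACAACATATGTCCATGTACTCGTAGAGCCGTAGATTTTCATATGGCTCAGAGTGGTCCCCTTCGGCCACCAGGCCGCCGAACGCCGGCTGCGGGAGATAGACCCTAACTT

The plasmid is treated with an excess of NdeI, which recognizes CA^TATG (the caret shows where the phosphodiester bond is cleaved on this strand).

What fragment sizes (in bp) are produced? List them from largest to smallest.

NdeI sites (CATATG) start at positions 32, 65, 139, 173.
NdeI cuts after base 2 of each site, so after positions 33, 66, 140, 174.
Circular molecule, 4 cuts → 4 fragments:
  34–66 → 33 bp
  67–140 → 74 bp
  141–174 → 34 bp
  175–244 then 1–33 → 70 + 33 = 103 bp
Sorted largest to smallest: 103, 74, 34, 33 bp.

103, 74, 34, 33 bp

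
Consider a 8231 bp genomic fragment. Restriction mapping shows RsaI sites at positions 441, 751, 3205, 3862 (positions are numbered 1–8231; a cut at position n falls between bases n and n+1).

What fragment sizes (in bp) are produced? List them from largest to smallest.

4369, 2454, 657, 441, 310 bp

Linear molecule, 4 cuts → 5 fragments:
  441 − 0 = 441 bp
  751 − 441 = 310 bp
  3205 − 751 = 2454 bp
  3862 − 3205 = 657 bp
  8231 − 3862 = 4369 bp
Sorted largest to smallest: 4369, 2454, 657, 441, 310 bp.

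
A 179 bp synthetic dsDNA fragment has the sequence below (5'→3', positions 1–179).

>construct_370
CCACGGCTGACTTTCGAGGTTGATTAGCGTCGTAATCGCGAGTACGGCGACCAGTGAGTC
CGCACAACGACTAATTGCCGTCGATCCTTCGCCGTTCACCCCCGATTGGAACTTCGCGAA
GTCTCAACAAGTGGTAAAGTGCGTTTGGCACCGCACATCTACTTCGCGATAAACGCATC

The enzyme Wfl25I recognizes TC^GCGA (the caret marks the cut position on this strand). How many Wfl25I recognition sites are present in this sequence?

TCGCGA occurs starting at positions 36, 114, 164.
Wfl25I cuts at 3 sites.

3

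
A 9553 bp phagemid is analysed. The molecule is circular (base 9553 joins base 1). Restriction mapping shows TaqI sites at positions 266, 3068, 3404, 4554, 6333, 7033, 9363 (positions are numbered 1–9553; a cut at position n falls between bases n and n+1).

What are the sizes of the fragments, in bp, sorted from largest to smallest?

Circular molecule, 7 cuts → 7 fragments:
  3068 − 266 = 2802 bp
  3404 − 3068 = 336 bp
  4554 − 3404 = 1150 bp
  6333 − 4554 = 1779 bp
  7033 − 6333 = 700 bp
  9363 − 7033 = 2330 bp
  wrap: 9553 − 9363 + 266 = 456 bp
Sorted largest to smallest: 2802, 2330, 1779, 1150, 700, 456, 336 bp.

2802, 2330, 1779, 1150, 700, 456, 336 bp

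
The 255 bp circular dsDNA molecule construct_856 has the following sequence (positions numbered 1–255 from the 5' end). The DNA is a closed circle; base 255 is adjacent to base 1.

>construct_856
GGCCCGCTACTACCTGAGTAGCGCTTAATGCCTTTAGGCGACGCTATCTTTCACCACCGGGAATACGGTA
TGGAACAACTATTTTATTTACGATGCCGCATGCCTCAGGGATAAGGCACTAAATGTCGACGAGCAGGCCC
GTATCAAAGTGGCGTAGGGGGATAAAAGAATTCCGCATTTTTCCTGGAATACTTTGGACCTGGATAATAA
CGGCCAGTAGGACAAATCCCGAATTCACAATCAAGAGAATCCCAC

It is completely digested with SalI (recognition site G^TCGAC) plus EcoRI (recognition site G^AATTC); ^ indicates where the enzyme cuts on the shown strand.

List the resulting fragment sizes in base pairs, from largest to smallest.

The SalI site (GTCGAC) starts at position 125.
SalI cuts after the first base of each site, so after position 125.
EcoRI sites (GAATTC) start at positions 168, 231.
EcoRI cuts after the first base of each site, so after positions 168, 231.
Combined cut positions: 125, 168, 231.
Circular molecule, 3 cuts → 3 fragments:
  126–168 → 43 bp
  169–231 → 63 bp
  232–255 then 1–125 → 24 + 125 = 149 bp
Sorted largest to smallest: 149, 63, 43 bp.

149, 63, 43 bp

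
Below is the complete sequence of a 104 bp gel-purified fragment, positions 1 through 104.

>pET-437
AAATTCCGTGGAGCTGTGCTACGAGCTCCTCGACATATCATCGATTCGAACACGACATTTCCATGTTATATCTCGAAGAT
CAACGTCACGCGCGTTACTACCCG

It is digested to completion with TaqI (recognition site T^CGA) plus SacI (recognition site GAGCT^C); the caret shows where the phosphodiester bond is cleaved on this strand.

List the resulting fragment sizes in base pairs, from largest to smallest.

31, 27, 27, 11, 5, 3 bp

TaqI sites (TCGA) start at positions 30, 41, 46, 73.
TaqI cuts after the first base of each site, so after positions 30, 41, 46, 73.
The SacI site (GAGCTC) starts at position 23.
SacI cuts after base 5 of each site (before the last base), so after position 27.
Combined cut positions: 27, 30, 41, 46, 73.
Linear molecule, 5 cuts → 6 fragments:
  1–27 → 27 bp
  28–30 → 3 bp
  31–41 → 11 bp
  42–46 → 5 bp
  47–73 → 27 bp
  74–104 → 31 bp
Sorted largest to smallest: 31, 27, 27, 11, 5, 3 bp.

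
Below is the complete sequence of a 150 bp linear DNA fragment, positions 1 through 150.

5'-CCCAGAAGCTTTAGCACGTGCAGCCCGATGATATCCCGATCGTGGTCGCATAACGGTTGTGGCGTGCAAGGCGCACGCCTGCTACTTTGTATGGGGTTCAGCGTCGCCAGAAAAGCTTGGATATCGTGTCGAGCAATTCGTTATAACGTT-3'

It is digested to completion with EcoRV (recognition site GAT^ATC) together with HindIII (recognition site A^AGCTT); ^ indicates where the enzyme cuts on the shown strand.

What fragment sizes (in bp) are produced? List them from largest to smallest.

EcoRV sites (GATATC) start at positions 30, 120.
EcoRV cuts after base 3 of each site, so after positions 32, 122.
HindIII sites (AAGCTT) start at positions 6, 113.
HindIII cuts after the first base of each site, so after positions 6, 113.
Combined cut positions: 6, 32, 113, 122.
Linear molecule, 4 cuts → 5 fragments:
  1–6 → 6 bp
  7–32 → 26 bp
  33–113 → 81 bp
  114–122 → 9 bp
  123–150 → 28 bp
Sorted largest to smallest: 81, 28, 26, 9, 6 bp.

81, 28, 26, 9, 6 bp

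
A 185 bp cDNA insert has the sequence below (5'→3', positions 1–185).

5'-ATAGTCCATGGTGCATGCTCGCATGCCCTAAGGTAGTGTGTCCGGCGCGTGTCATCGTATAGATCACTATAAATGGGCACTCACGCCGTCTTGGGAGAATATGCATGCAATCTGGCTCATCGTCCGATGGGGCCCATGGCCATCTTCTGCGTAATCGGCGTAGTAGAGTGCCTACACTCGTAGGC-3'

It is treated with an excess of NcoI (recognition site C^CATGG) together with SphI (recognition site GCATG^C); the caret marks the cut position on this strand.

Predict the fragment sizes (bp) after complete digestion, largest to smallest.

82, 51, 27, 11, 8, 6 bp

NcoI sites (CCATGG) start at positions 6, 134.
NcoI cuts after the first base of each site, so after positions 6, 134.
SphI sites (GCATGC) start at positions 13, 21, 103.
SphI cuts after base 5 of each site (before the last base), so after positions 17, 25, 107.
Combined cut positions: 6, 17, 25, 107, 134.
Linear molecule, 5 cuts → 6 fragments:
  1–6 → 6 bp
  7–17 → 11 bp
  18–25 → 8 bp
  26–107 → 82 bp
  108–134 → 27 bp
  135–185 → 51 bp
Sorted largest to smallest: 82, 51, 27, 11, 8, 6 bp.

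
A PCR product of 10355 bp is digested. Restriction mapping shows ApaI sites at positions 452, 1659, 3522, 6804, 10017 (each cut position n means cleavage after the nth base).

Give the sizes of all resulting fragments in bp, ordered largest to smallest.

Linear molecule, 5 cuts → 6 fragments:
  452 − 0 = 452 bp
  1659 − 452 = 1207 bp
  3522 − 1659 = 1863 bp
  6804 − 3522 = 3282 bp
  10017 − 6804 = 3213 bp
  10355 − 10017 = 338 bp
Sorted largest to smallest: 3282, 3213, 1863, 1207, 452, 338 bp.

3282, 3213, 1863, 1207, 452, 338 bp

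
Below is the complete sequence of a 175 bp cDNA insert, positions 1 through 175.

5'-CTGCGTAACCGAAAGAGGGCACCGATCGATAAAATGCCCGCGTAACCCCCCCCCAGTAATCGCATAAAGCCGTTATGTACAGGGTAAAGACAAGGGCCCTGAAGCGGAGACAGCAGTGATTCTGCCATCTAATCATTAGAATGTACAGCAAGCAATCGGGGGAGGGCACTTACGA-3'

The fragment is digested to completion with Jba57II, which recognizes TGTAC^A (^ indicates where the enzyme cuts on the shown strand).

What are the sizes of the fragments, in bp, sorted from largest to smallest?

Jba57II sites (TGTACA) start at positions 76, 142.
Jba57II cuts after base 5 of each site (before the last base), so after positions 80, 146.
Linear molecule, 2 cuts → 3 fragments:
  1–80 → 80 bp
  81–146 → 66 bp
  147–175 → 29 bp
Sorted largest to smallest: 80, 66, 29 bp.

80, 66, 29 bp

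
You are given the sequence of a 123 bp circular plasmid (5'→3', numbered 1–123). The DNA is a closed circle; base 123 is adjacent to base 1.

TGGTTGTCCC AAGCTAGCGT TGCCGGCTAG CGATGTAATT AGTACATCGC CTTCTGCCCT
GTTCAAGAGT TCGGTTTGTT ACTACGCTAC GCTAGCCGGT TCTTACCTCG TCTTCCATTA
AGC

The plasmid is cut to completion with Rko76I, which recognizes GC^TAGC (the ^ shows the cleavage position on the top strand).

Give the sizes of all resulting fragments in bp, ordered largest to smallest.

Rko76I sites (GCTAGC) start at positions 13, 26, 91.
Rko76I cuts after base 2 of each site, so after positions 14, 27, 92.
Circular molecule, 3 cuts → 3 fragments:
  15–27 → 13 bp
  28–92 → 65 bp
  93–123 then 1–14 → 31 + 14 = 45 bp
Sorted largest to smallest: 65, 45, 13 bp.

65, 45, 13 bp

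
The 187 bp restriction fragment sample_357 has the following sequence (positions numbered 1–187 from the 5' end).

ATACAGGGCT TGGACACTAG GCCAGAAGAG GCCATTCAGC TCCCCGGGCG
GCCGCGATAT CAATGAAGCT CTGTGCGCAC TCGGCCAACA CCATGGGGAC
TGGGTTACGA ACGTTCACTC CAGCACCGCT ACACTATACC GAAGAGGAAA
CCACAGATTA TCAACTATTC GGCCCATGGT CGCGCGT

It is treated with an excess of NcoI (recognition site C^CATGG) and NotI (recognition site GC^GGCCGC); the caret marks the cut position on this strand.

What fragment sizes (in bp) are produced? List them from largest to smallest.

83, 49, 42, 13 bp

NcoI sites (CCATGG) start at positions 91, 174.
NcoI cuts after the first base of each site, so after positions 91, 174.
The NotI site (GCGGCCGC) starts at position 48.
NotI cuts after base 2 of each site, so after position 49.
Combined cut positions: 49, 91, 174.
Linear molecule, 3 cuts → 4 fragments:
  1–49 → 49 bp
  50–91 → 42 bp
  92–174 → 83 bp
  175–187 → 13 bp
Sorted largest to smallest: 83, 49, 42, 13 bp.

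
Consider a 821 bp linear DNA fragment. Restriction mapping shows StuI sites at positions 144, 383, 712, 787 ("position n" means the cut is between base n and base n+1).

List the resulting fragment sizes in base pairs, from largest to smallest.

329, 239, 144, 75, 34 bp

Linear molecule, 4 cuts → 5 fragments:
  144 − 0 = 144 bp
  383 − 144 = 239 bp
  712 − 383 = 329 bp
  787 − 712 = 75 bp
  821 − 787 = 34 bp
Sorted largest to smallest: 329, 239, 144, 75, 34 bp.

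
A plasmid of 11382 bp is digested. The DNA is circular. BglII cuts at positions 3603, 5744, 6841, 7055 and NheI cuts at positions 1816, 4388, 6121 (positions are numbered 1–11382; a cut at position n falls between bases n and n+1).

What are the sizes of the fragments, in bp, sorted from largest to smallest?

6143, 1787, 1356, 785, 720, 377, 214 bp

Combined cut positions (sorted): 1816, 3603, 4388, 5744, 6121, 6841, 7055.
Circular molecule, 7 cuts → 7 fragments:
  3603 − 1816 = 1787 bp
  4388 − 3603 = 785 bp
  5744 − 4388 = 1356 bp
  6121 − 5744 = 377 bp
  6841 − 6121 = 720 bp
  7055 − 6841 = 214 bp
  wrap: 11382 − 7055 + 1816 = 6143 bp
Sorted largest to smallest: 6143, 1787, 1356, 785, 720, 377, 214 bp.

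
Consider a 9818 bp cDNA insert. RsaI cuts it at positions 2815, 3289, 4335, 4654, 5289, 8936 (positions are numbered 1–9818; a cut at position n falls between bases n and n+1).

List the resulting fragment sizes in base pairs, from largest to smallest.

3647, 2815, 1046, 882, 635, 474, 319 bp

Linear molecule, 6 cuts → 7 fragments:
  2815 − 0 = 2815 bp
  3289 − 2815 = 474 bp
  4335 − 3289 = 1046 bp
  4654 − 4335 = 319 bp
  5289 − 4654 = 635 bp
  8936 − 5289 = 3647 bp
  9818 − 8936 = 882 bp
Sorted largest to smallest: 3647, 2815, 1046, 882, 635, 474, 319 bp.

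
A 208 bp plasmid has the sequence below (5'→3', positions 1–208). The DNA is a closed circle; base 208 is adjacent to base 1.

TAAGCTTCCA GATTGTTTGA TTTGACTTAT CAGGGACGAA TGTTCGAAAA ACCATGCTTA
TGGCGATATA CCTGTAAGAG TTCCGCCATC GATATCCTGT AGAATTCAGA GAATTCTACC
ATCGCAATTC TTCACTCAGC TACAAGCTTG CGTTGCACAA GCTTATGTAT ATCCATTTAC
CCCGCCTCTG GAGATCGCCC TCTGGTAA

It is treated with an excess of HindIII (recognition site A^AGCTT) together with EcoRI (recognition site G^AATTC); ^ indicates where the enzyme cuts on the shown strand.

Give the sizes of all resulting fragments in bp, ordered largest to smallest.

100, 51, 33, 15, 9 bp

HindIII sites (AAGCTT) start at positions 2, 144, 159.
HindIII cuts after the first base of each site, so after positions 2, 144, 159.
EcoRI sites (GAATTC) start at positions 102, 111.
EcoRI cuts after the first base of each site, so after positions 102, 111.
Combined cut positions: 2, 102, 111, 144, 159.
Circular molecule, 5 cuts → 5 fragments:
  3–102 → 100 bp
  103–111 → 9 bp
  112–144 → 33 bp
  145–159 → 15 bp
  160–208 then 1–2 → 49 + 2 = 51 bp
Sorted largest to smallest: 100, 51, 33, 15, 9 bp.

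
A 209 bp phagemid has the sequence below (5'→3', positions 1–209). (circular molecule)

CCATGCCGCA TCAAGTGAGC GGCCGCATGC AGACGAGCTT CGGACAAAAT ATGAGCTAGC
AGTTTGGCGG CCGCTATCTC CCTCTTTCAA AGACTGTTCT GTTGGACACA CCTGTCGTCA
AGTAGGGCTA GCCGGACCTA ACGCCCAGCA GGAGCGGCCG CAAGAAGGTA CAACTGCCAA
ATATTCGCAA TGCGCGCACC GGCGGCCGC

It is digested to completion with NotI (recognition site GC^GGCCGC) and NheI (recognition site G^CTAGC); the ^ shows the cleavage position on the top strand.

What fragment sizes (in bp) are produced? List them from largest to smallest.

59, 48, 35, 28, 26, 13 bp

NotI sites (GCGGCCGC) start at positions 19, 67, 154, 202.
NotI cuts after base 2 of each site, so after positions 20, 68, 155, 203.
NheI sites (GCTAGC) start at positions 55, 127.
NheI cuts after the first base of each site, so after positions 55, 127.
Combined cut positions: 20, 55, 68, 127, 155, 203.
Circular molecule, 6 cuts → 6 fragments:
  21–55 → 35 bp
  56–68 → 13 bp
  69–127 → 59 bp
  128–155 → 28 bp
  156–203 → 48 bp
  204–209 then 1–20 → 6 + 20 = 26 bp
Sorted largest to smallest: 59, 48, 35, 28, 26, 13 bp.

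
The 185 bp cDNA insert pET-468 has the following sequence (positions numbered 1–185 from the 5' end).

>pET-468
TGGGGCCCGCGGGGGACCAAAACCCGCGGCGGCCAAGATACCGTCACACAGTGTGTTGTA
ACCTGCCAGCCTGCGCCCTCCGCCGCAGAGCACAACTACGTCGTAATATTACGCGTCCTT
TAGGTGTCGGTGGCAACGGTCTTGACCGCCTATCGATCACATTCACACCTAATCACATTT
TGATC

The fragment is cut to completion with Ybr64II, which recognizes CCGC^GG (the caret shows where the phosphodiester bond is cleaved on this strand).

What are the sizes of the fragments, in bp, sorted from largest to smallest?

Ybr64II sites (CCGCGG) start at positions 7, 24.
Ybr64II cuts after base 4 of each site, so after positions 10, 27.
Linear molecule, 2 cuts → 3 fragments:
  1–10 → 10 bp
  11–27 → 17 bp
  28–185 → 158 bp
Sorted largest to smallest: 158, 17, 10 bp.

158, 17, 10 bp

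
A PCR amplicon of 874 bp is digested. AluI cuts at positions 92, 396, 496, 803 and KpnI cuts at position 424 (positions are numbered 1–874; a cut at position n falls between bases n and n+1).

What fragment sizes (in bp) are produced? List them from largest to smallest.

307, 304, 92, 72, 71, 28 bp

Combined cut positions (sorted): 92, 396, 424, 496, 803.
Linear molecule, 5 cuts → 6 fragments:
  92 − 0 = 92 bp
  396 − 92 = 304 bp
  424 − 396 = 28 bp
  496 − 424 = 72 bp
  803 − 496 = 307 bp
  874 − 803 = 71 bp
Sorted largest to smallest: 307, 304, 92, 72, 71, 28 bp.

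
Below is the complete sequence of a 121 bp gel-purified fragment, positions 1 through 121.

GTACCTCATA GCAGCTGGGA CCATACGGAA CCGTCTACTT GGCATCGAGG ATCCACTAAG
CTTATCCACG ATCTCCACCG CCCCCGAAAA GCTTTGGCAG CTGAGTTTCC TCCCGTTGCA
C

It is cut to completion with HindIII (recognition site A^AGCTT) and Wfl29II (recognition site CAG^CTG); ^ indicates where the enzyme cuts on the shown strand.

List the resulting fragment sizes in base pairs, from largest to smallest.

HindIII sites (AAGCTT) start at positions 58, 89.
HindIII cuts after the first base of each site, so after positions 58, 89.
Wfl29II sites (CAGCTG) start at positions 12, 98.
Wfl29II cuts after base 3 of each site, so after positions 14, 100.
Combined cut positions: 14, 58, 89, 100.
Linear molecule, 4 cuts → 5 fragments:
  1–14 → 14 bp
  15–58 → 44 bp
  59–89 → 31 bp
  90–100 → 11 bp
  101–121 → 21 bp
Sorted largest to smallest: 44, 31, 21, 14, 11 bp.

44, 31, 21, 14, 11 bp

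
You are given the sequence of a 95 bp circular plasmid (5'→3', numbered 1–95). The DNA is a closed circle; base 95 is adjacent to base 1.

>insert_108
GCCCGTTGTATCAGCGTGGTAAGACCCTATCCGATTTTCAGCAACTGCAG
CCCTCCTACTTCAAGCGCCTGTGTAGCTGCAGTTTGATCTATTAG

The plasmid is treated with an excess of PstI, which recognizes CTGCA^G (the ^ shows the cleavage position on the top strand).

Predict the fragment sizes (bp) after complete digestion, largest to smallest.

PstI sites (CTGCAG) start at positions 45, 77.
PstI cuts after base 5 of each site (before the last base), so after positions 49, 81.
Circular molecule, 2 cuts → 2 fragments:
  50–81 → 32 bp
  82–95 then 1–49 → 14 + 49 = 63 bp
Sorted largest to smallest: 63, 32 bp.

63, 32 bp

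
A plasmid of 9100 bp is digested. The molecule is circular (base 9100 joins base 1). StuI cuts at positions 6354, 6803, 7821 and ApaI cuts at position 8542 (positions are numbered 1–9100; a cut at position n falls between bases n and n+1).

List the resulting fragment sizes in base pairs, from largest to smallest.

Combined cut positions (sorted): 6354, 6803, 7821, 8542.
Circular molecule, 4 cuts → 4 fragments:
  6803 − 6354 = 449 bp
  7821 − 6803 = 1018 bp
  8542 − 7821 = 721 bp
  wrap: 9100 − 8542 + 6354 = 6912 bp
Sorted largest to smallest: 6912, 1018, 721, 449 bp.

6912, 1018, 721, 449 bp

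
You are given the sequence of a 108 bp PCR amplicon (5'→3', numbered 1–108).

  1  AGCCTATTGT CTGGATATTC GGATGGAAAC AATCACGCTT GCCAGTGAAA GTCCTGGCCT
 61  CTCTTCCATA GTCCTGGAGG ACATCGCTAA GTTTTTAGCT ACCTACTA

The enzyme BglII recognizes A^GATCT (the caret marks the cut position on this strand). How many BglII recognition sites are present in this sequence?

0

No occurrence of AGATCT is present in the sequence.
BglII does not cut: 0 sites.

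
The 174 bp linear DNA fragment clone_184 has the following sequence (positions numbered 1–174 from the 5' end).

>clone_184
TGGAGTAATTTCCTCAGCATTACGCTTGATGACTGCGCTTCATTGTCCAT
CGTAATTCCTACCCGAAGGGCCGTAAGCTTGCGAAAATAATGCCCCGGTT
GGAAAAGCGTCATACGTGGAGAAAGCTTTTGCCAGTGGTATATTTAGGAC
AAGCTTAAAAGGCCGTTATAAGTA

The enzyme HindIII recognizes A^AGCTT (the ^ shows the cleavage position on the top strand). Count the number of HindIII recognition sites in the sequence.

AAGCTT occurs starting at positions 75, 123, 151.
HindIII cuts at 3 sites.

3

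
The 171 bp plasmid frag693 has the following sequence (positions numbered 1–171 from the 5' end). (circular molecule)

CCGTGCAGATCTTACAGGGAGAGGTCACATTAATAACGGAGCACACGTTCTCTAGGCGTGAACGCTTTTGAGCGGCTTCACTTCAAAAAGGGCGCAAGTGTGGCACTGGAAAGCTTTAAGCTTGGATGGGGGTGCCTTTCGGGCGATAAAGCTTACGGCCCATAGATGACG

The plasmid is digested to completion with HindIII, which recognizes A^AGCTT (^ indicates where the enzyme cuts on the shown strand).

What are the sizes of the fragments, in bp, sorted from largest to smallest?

HindIII sites (AAGCTT) start at positions 111, 118, 149.
HindIII cuts after the first base of each site, so after positions 111, 118, 149.
Circular molecule, 3 cuts → 3 fragments:
  112–118 → 7 bp
  119–149 → 31 bp
  150–171 then 1–111 → 22 + 111 = 133 bp
Sorted largest to smallest: 133, 31, 7 bp.

133, 31, 7 bp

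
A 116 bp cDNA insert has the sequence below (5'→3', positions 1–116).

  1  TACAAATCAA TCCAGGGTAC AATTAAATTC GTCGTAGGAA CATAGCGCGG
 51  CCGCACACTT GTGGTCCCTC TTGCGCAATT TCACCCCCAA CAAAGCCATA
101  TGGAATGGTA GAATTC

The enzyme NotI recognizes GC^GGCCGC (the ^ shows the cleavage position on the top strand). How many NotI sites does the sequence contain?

1

GCGGCCGC occurs starting at position 47.
NotI cuts at 1 site.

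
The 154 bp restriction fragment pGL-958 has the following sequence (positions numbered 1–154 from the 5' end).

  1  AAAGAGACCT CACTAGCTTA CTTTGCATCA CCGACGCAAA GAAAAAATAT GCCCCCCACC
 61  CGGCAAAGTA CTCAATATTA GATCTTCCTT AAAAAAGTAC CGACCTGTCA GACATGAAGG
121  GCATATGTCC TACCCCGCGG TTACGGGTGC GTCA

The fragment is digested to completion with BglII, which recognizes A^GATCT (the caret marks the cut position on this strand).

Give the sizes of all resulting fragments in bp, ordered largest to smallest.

80, 74 bp

The BglII site (AGATCT) starts at position 80.
BglII cuts after the first base of each site, so after position 80.
Linear molecule, 1 cut → 2 fragments:
  1–80 → 80 bp
  81–154 → 74 bp
Sorted largest to smallest: 80, 74 bp.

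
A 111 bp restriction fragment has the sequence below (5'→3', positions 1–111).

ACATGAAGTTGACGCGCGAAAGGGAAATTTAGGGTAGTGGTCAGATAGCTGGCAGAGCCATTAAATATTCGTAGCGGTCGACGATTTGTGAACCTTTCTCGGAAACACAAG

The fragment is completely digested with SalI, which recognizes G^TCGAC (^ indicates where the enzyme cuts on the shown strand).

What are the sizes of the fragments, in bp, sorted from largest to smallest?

77, 34 bp

The SalI site (GTCGAC) starts at position 77.
SalI cuts after the first base of each site, so after position 77.
Linear molecule, 1 cut → 2 fragments:
  1–77 → 77 bp
  78–111 → 34 bp
Sorted largest to smallest: 77, 34 bp.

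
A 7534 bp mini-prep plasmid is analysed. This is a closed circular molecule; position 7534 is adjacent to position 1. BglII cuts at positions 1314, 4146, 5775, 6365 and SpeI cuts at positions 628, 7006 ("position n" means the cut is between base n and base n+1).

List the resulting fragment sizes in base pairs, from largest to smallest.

2832, 1629, 1156, 686, 641, 590 bp

Combined cut positions (sorted): 628, 1314, 4146, 5775, 6365, 7006.
Circular molecule, 6 cuts → 6 fragments:
  1314 − 628 = 686 bp
  4146 − 1314 = 2832 bp
  5775 − 4146 = 1629 bp
  6365 − 5775 = 590 bp
  7006 − 6365 = 641 bp
  wrap: 7534 − 7006 + 628 = 1156 bp
Sorted largest to smallest: 2832, 1629, 1156, 686, 641, 590 bp.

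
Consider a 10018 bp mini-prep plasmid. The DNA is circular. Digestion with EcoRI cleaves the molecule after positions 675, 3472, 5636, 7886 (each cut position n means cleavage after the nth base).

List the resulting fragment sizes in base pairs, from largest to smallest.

2807, 2797, 2250, 2164 bp

Circular molecule, 4 cuts → 4 fragments:
  3472 − 675 = 2797 bp
  5636 − 3472 = 2164 bp
  7886 − 5636 = 2250 bp
  wrap: 10018 − 7886 + 675 = 2807 bp
Sorted largest to smallest: 2807, 2797, 2250, 2164 bp.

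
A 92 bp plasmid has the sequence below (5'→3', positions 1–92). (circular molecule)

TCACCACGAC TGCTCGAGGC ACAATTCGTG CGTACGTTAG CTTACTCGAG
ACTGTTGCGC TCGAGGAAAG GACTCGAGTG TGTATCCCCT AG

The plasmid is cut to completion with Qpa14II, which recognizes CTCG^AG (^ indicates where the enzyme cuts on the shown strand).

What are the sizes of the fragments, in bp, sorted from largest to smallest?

Qpa14II sites (CTCGAG) start at positions 13, 45, 60, 73.
Qpa14II cuts after base 4 of each site, so after positions 16, 48, 63, 76.
Circular molecule, 4 cuts → 4 fragments:
  17–48 → 32 bp
  49–63 → 15 bp
  64–76 → 13 bp
  77–92 then 1–16 → 16 + 16 = 32 bp
Sorted largest to smallest: 32, 32, 15, 13 bp.

32, 32, 15, 13 bp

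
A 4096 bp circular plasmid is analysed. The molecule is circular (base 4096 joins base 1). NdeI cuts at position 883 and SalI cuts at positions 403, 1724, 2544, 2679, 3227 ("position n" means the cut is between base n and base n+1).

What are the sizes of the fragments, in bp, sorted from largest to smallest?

Combined cut positions (sorted): 403, 883, 1724, 2544, 2679, 3227.
Circular molecule, 6 cuts → 6 fragments:
  883 − 403 = 480 bp
  1724 − 883 = 841 bp
  2544 − 1724 = 820 bp
  2679 − 2544 = 135 bp
  3227 − 2679 = 548 bp
  wrap: 4096 − 3227 + 403 = 1272 bp
Sorted largest to smallest: 1272, 841, 820, 548, 480, 135 bp.

1272, 841, 820, 548, 480, 135 bp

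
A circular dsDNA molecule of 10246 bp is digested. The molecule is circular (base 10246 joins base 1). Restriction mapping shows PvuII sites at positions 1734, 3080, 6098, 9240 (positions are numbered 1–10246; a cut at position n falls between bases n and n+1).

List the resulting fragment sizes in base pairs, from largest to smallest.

Circular molecule, 4 cuts → 4 fragments:
  3080 − 1734 = 1346 bp
  6098 − 3080 = 3018 bp
  9240 − 6098 = 3142 bp
  wrap: 10246 − 9240 + 1734 = 2740 bp
Sorted largest to smallest: 3142, 3018, 2740, 1346 bp.

3142, 3018, 2740, 1346 bp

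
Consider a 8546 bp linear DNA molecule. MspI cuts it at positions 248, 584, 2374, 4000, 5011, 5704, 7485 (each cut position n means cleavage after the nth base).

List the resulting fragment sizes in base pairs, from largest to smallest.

1790, 1781, 1626, 1061, 1011, 693, 336, 248 bp

Linear molecule, 7 cuts → 8 fragments:
  248 − 0 = 248 bp
  584 − 248 = 336 bp
  2374 − 584 = 1790 bp
  4000 − 2374 = 1626 bp
  5011 − 4000 = 1011 bp
  5704 − 5011 = 693 bp
  7485 − 5704 = 1781 bp
  8546 − 7485 = 1061 bp
Sorted largest to smallest: 1790, 1781, 1626, 1061, 1011, 693, 336, 248 bp.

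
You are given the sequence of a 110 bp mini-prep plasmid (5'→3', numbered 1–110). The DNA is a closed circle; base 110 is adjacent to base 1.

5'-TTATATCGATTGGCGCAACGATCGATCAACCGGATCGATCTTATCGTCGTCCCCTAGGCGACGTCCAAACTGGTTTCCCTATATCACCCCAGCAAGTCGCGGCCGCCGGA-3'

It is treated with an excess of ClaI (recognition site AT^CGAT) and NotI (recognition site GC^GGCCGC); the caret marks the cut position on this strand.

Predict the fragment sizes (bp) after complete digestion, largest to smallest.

65, 16, 16, 13 bp

ClaI sites (ATCGAT) start at positions 5, 21, 34.
ClaI cuts after base 2 of each site, so after positions 6, 22, 35.
The NotI site (GCGGCCGC) starts at position 99.
NotI cuts after base 2 of each site, so after position 100.
Combined cut positions: 6, 22, 35, 100.
Circular molecule, 4 cuts → 4 fragments:
  7–22 → 16 bp
  23–35 → 13 bp
  36–100 → 65 bp
  101–110 then 1–6 → 10 + 6 = 16 bp
Sorted largest to smallest: 65, 16, 16, 13 bp.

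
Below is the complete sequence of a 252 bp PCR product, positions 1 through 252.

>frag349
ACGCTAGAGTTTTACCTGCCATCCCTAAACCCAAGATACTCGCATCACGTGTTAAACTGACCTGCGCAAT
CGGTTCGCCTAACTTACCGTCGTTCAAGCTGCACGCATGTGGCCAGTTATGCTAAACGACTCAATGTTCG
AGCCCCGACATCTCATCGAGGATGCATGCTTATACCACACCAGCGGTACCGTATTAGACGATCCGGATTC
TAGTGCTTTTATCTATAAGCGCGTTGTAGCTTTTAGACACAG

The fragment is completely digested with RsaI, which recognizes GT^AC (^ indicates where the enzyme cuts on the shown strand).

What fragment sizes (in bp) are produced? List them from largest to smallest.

187, 65 bp

The RsaI site (GTAC) starts at position 186.
RsaI cuts after base 2 of each site, so after position 187.
Linear molecule, 1 cut → 2 fragments:
  1–187 → 187 bp
  188–252 → 65 bp
Sorted largest to smallest: 187, 65 bp.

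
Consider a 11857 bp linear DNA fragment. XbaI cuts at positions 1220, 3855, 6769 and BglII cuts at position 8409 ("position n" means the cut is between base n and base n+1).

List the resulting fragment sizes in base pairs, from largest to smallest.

Combined cut positions (sorted): 1220, 3855, 6769, 8409.
Linear molecule, 4 cuts → 5 fragments:
  1220 − 0 = 1220 bp
  3855 − 1220 = 2635 bp
  6769 − 3855 = 2914 bp
  8409 − 6769 = 1640 bp
  11857 − 8409 = 3448 bp
Sorted largest to smallest: 3448, 2914, 2635, 1640, 1220 bp.

3448, 2914, 2635, 1640, 1220 bp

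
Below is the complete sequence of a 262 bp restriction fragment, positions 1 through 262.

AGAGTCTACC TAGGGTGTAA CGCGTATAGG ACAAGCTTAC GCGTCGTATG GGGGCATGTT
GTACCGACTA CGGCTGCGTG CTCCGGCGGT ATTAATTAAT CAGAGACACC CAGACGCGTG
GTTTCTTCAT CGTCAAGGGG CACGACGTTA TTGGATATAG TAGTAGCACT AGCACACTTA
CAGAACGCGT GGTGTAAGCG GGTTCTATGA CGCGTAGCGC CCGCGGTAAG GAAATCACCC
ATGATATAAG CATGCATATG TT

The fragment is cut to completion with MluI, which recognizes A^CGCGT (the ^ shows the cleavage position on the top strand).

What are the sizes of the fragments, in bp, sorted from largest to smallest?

75, 71, 52, 25, 20, 19 bp

MluI sites (ACGCGT) start at positions 20, 39, 114, 185, 210.
MluI cuts after the first base of each site, so after positions 20, 39, 114, 185, 210.
Linear molecule, 5 cuts → 6 fragments:
  1–20 → 20 bp
  21–39 → 19 bp
  40–114 → 75 bp
  115–185 → 71 bp
  186–210 → 25 bp
  211–262 → 52 bp
Sorted largest to smallest: 75, 71, 52, 25, 20, 19 bp.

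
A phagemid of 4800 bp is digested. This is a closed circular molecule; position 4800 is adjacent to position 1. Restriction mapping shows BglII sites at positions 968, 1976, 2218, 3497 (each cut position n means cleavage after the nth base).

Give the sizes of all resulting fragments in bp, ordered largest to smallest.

2271, 1279, 1008, 242 bp

Circular molecule, 4 cuts → 4 fragments:
  1976 − 968 = 1008 bp
  2218 − 1976 = 242 bp
  3497 − 2218 = 1279 bp
  wrap: 4800 − 3497 + 968 = 2271 bp
Sorted largest to smallest: 2271, 1279, 1008, 242 bp.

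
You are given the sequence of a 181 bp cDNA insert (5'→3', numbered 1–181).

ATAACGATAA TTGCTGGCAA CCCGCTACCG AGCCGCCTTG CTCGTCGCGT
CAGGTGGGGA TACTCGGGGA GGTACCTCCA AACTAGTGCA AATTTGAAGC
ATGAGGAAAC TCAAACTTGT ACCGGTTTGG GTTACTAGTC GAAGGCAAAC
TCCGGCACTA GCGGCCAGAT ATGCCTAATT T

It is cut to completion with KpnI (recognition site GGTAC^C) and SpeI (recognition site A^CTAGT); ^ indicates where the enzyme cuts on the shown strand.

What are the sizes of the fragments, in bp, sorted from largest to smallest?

75, 52, 47, 7 bp

The KpnI site (GGTACC) starts at position 71.
KpnI cuts after base 5 of each site (before the last base), so after position 75.
SpeI sites (ACTAGT) start at positions 82, 134.
SpeI cuts after the first base of each site, so after positions 82, 134.
Combined cut positions: 75, 82, 134.
Linear molecule, 3 cuts → 4 fragments:
  1–75 → 75 bp
  76–82 → 7 bp
  83–134 → 52 bp
  135–181 → 47 bp
Sorted largest to smallest: 75, 52, 47, 7 bp.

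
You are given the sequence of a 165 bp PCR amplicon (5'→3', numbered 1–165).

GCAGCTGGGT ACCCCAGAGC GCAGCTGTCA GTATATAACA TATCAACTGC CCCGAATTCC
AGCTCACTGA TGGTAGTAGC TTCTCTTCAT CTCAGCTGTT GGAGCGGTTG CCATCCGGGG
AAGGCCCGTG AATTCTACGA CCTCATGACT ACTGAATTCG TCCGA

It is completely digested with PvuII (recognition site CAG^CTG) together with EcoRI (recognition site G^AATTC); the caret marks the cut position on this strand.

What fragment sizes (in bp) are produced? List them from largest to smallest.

PvuII sites (CAGCTG) start at positions 2, 22, 93.
PvuII cuts after base 3 of each site, so after positions 4, 24, 95.
EcoRI sites (GAATTC) start at positions 54, 130, 154.
EcoRI cuts after the first base of each site, so after positions 54, 130, 154.
Combined cut positions: 4, 24, 54, 95, 130, 154.
Linear molecule, 6 cuts → 7 fragments:
  1–4 → 4 bp
  5–24 → 20 bp
  25–54 → 30 bp
  55–95 → 41 bp
  96–130 → 35 bp
  131–154 → 24 bp
  155–165 → 11 bp
Sorted largest to smallest: 41, 35, 30, 24, 20, 11, 4 bp.

41, 35, 30, 24, 20, 11, 4 bp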